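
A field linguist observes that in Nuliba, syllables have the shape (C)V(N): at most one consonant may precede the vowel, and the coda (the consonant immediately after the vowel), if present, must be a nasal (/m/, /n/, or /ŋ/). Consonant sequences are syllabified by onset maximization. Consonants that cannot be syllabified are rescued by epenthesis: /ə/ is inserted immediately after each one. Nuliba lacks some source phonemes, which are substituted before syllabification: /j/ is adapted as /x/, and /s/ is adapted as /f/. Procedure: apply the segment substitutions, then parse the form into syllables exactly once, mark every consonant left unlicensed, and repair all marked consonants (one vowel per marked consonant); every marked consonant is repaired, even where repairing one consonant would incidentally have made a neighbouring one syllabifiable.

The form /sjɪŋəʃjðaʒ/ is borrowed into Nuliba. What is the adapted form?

Substitution: /s/ → /f/, /j/ → /x/, giving /fxɪŋəʃxðaʒ/.
Syllabifying with onset maximization leaves /f/, /ʃ/, /x/, /ʒ/ stranded (only a nasal (/m/, /n/, or /ŋ/) is licensed in coda position; onsets are limited to one consonant).
Each unlicensed consonant becomes the onset of a new syllable: /f/ → /fə/, /ʃ/ → /ʃə/, /x/ → /xə/, /ʒ/ → /ʒə/.

fəxɪŋəʃəxəðaʒə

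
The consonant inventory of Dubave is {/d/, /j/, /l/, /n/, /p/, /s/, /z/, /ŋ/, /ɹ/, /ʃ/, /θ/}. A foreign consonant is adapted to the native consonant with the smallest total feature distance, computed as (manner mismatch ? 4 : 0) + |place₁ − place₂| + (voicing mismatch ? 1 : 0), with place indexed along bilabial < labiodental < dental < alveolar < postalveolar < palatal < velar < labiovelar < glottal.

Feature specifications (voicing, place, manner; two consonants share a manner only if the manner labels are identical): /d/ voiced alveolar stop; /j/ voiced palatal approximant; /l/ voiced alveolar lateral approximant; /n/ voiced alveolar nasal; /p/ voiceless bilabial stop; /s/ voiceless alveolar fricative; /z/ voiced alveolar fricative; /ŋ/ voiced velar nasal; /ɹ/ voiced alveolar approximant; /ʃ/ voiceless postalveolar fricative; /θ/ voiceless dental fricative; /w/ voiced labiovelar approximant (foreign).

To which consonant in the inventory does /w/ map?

/j/ is closest: same manner (approximant), place distance 2 (labiovelar→palatal), same voicing; total 2. Next closest is /ɹ/ at distance 4.

j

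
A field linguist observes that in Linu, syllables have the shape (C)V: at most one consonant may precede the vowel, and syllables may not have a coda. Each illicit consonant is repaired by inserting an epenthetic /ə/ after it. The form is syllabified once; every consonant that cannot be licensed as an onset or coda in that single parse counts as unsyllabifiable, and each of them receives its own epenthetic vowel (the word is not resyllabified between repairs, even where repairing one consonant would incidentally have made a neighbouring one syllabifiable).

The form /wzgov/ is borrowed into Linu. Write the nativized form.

wəzəgovə

Under (C)V, the unsyllabifiable consonants are /w/, /z/, /v/ (no codas are permitted; onsets are limited to one consonant).
Each unlicensed consonant becomes the onset of a new syllable: /w/ → /wə/, /z/ → /zə/, /v/ → /və/.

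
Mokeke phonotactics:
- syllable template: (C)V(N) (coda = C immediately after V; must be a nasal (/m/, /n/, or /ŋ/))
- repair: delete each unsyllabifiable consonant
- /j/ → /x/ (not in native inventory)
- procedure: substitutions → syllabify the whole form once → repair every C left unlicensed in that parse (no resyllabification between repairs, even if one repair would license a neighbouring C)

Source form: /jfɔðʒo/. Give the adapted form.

fɔʒo

Substitution: /j/ → /x/, giving /xfɔðʒo/.
Syllabifying with onset maximization leaves /x/, /ð/ stranded (only a nasal (/m/, /n/, or /ŋ/) is licensed in coda position; onsets are limited to one consonant).
Deletion applies to /x/, /ð/.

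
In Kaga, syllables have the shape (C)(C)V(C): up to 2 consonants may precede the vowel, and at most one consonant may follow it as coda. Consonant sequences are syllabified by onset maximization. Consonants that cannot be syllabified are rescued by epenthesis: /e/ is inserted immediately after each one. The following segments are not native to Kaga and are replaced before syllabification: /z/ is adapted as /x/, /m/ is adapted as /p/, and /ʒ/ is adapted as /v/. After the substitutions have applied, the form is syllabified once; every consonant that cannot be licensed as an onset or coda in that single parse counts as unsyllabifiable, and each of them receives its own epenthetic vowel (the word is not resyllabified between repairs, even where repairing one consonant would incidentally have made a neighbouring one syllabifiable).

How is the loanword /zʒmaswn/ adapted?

Substitution: /z/ → /x/, /ʒ/ → /v/, /m/ → /p/, giving /xvpaswn/.
The consonants /x/, /w/, /n/ cannot be parsed into a legal (C)(C)V(C) syllable (at most one coda consonant is licensed; onsets may contain at most 2 consonants).
Each unlicensed consonant becomes the onset of a new syllable: /x/ → /xe/, /w/ → /we/, /n/ → /ne/.

xevpaswene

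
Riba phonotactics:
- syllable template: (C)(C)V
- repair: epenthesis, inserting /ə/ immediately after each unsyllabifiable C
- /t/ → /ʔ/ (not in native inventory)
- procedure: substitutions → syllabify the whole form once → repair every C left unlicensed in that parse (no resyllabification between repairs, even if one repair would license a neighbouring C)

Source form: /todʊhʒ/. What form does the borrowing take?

Substitution: /t/ → /ʔ/, giving /ʔodʊhʒ/.
The consonants /h/, /ʒ/ cannot be parsed into a legal (C)(C)V syllable (no codas are permitted; onsets may contain at most 2 consonants).
Inserting the epenthetic vowel yields /h/ → /hə/, /ʒ/ → /ʒə/.

ʔodʊhəʒə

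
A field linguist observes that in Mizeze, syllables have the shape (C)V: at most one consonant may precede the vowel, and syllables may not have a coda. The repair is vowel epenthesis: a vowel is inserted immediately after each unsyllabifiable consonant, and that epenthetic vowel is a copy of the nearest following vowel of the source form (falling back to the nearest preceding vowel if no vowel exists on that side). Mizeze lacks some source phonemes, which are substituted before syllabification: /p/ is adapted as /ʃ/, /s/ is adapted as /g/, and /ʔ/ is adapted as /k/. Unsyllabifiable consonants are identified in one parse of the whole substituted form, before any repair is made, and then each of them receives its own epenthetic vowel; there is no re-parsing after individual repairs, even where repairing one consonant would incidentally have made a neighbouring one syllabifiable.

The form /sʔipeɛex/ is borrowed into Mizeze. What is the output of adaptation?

gikiʃeɛexe

Substitution: /s/ → /g/, /ʔ/ → /k/, /p/ → /ʃ/, giving /gkiʃeɛex/.
Syllabifying with onset maximization leaves /g/, /x/ stranded (no codas are permitted; onsets are limited to one consonant).
Epenthesis after each stranded consonant: /g/ → /gi/, /x/ → /xe/.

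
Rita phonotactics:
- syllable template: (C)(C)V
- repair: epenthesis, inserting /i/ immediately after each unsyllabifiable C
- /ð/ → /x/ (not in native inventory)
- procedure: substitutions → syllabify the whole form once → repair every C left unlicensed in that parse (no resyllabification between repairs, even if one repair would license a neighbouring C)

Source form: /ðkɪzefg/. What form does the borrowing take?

Substitution: /ð/ → /x/, giving /xkɪzefg/.
The consonants /f/, /g/ cannot be parsed into a legal (C)(C)V syllable (no codas are permitted; onsets may contain at most 2 consonants).
Each unlicensed consonant becomes the onset of a new syllable: /f/ → /fi/, /g/ → /gi/.

xkɪzefigi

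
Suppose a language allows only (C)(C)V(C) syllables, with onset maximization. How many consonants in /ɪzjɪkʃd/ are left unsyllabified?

Syllabifying with onset maximization leaves /ʃ/, /d/ stranded (at most one coda consonant is licensed; onsets may contain at most 2 consonants).

2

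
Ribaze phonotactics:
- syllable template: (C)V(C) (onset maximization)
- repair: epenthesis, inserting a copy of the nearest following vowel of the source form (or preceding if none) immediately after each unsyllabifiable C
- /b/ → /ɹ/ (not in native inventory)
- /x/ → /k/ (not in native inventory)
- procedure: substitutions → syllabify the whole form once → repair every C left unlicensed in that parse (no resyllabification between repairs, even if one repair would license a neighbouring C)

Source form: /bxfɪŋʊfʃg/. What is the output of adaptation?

ɹɪkɪfɪŋʊfʃʊgʊ

Substitution: /b/ → /ɹ/, /x/ → /k/, giving /ɹkfɪŋʊfʃg/.
The consonants /ɹ/, /k/, /ʃ/, /g/ cannot be parsed into a legal (C)V(C) syllable (at most one coda consonant is licensed; onsets are limited to one consonant).
Epenthesis after each stranded consonant: /ɹ/ → /ɹɪ/, /k/ → /kɪ/, /ʃ/ → /ʃʊ/, /g/ → /gʊ/.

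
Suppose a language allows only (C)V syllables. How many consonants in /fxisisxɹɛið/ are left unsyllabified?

4

Syllabifying with onset maximization leaves /f/, /s/, /x/, /ð/ stranded (no codas are permitted; onsets are limited to one consonant).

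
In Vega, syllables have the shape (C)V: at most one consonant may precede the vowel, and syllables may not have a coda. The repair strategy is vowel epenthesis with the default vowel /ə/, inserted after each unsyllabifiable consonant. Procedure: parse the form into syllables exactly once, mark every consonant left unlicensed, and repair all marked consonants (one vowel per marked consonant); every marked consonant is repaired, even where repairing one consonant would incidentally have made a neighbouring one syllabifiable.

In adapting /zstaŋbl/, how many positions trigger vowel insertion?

The unsyllabifiable consonants are /z/, /s/, /ŋ/, /b/, /l/; each receives one epenthetic vowel.

5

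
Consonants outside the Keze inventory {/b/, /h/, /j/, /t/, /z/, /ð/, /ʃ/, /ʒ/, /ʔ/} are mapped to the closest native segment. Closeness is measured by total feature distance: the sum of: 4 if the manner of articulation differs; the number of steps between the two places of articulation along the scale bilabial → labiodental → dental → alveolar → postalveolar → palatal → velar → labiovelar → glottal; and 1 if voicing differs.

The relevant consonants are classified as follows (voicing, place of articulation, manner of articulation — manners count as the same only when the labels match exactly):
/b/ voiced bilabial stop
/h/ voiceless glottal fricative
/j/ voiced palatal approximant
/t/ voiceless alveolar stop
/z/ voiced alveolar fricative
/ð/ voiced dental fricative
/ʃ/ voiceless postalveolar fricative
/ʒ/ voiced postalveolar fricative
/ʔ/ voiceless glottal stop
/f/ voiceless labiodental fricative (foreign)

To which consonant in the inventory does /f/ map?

ð

/ð/ is closest: same manner (fricative), place distance 1 (labiodental→dental), voicing differs (+1); total 2. Next closest is /z/ at distance 3.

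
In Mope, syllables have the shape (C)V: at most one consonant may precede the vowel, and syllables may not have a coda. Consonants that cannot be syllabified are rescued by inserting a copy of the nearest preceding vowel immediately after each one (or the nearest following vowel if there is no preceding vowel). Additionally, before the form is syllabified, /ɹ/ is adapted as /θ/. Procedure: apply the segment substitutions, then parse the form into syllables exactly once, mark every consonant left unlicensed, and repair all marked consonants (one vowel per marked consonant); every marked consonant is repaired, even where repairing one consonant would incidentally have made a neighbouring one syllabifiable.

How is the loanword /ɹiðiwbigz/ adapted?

Substitution: /ɹ/ → /θ/, giving /θiðiwbigz/.
Under (C)V, the unsyllabifiable consonants are /w/, /g/, /z/ (no codas are permitted; onsets are limited to one consonant).
Inserting the epenthetic vowel yields /w/ → /wi/, /g/ → /gi/, /z/ → /zi/.

θiðiwibigizi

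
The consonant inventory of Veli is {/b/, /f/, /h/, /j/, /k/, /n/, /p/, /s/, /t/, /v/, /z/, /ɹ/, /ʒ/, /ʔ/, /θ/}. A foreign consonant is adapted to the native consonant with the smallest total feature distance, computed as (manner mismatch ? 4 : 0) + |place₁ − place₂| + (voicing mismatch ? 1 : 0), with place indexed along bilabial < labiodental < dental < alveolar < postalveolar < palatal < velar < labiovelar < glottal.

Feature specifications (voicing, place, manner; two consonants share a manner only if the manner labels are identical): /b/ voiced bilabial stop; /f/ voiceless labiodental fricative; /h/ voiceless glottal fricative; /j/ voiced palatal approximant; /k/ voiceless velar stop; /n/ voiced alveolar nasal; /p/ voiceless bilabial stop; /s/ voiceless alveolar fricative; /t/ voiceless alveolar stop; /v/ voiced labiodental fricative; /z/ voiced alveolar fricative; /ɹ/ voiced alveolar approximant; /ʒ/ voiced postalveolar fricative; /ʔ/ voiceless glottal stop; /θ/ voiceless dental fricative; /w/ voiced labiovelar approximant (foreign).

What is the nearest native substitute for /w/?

/j/ is closest: same manner (approximant), place distance 2 (labiovelar→palatal), same voicing; total 2. Next closest is /ɹ/ at distance 4.

j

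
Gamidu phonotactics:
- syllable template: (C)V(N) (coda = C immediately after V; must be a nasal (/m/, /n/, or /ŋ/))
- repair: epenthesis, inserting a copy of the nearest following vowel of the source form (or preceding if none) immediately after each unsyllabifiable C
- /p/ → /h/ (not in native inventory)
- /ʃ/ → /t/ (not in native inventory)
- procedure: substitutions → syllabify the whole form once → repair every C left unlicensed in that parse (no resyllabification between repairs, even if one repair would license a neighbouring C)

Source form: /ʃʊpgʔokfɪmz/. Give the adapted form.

Substitution: /ʃ/ → /t/, /p/ → /h/, giving /tʊhgʔokfɪmz/.
Syllabifying with onset maximization leaves /h/, /g/, /k/, /z/ stranded (only a nasal (/m/, /n/, or /ŋ/) is licensed in coda position; onsets are limited to one consonant).
Each unlicensed consonant becomes the onset of a new syllable: /h/ → /ho/, /g/ → /go/, /k/ → /kɪ/, /z/ → /zɪ/.

tʊhogoʔokɪfɪmzɪ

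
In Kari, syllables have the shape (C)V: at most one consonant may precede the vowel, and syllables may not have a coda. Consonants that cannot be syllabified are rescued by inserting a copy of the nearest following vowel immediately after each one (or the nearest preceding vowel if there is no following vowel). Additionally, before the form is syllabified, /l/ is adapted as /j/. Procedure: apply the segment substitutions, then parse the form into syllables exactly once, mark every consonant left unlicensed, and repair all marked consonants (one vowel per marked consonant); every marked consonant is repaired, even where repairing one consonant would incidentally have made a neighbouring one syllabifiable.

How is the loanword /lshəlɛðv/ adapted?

Substitution: /l/ → /j/, giving /jshəjɛðv/.
Under (C)V, the unsyllabifiable consonants are /j/, /s/, /ð/, /v/ (no codas are permitted; onsets are limited to one consonant).
Inserting the epenthetic vowel yields /j/ → /jə/, /s/ → /sə/, /ð/ → /ðɛ/, /v/ → /vɛ/.

jəsəhəjɛðɛvɛ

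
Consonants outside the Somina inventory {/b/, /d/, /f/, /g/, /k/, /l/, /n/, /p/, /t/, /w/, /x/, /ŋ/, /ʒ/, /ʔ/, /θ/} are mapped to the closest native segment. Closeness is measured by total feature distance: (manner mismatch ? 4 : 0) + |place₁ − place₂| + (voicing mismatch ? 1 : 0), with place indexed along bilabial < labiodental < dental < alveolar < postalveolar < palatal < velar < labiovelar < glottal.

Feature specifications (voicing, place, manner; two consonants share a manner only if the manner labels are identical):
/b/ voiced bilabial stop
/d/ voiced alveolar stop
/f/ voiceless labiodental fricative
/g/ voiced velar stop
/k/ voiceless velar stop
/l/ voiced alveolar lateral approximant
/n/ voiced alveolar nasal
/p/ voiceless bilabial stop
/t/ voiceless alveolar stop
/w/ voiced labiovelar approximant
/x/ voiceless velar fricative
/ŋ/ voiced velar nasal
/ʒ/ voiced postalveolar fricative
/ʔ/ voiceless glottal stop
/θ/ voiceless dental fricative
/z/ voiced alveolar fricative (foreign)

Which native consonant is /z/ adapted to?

/ʒ/ is closest: same manner (fricative), place distance 1 (alveolar→postalveolar), same voicing; total 1. Next closest is /θ/ at distance 2.

ʒ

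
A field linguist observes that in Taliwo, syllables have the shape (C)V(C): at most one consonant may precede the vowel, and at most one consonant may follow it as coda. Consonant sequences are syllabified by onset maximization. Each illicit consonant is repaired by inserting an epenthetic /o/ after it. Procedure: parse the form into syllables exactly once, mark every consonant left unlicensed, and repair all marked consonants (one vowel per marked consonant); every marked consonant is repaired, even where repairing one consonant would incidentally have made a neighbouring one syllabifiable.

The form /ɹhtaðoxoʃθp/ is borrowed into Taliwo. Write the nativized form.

The consonants /ɹ/, /h/, /θ/, /p/ cannot be parsed into a legal (C)V(C) syllable (at most one coda consonant is licensed; onsets are limited to one consonant).
Inserting the epenthetic vowel yields /ɹ/ → /ɹo/, /h/ → /ho/, /θ/ → /θo/, /p/ → /po/.

ɹohotaðoxoʃθopo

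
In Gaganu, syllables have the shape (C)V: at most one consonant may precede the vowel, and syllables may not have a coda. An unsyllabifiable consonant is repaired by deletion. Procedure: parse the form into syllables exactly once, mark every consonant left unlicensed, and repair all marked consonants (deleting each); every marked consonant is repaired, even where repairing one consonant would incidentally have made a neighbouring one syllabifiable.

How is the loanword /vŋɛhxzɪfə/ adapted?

Syllabifying with onset maximization leaves /v/, /h/, /x/ stranded (no codas are permitted; onsets are limited to one consonant).
Deletion applies to /v/, /h/, /x/.

ŋɛzɪfə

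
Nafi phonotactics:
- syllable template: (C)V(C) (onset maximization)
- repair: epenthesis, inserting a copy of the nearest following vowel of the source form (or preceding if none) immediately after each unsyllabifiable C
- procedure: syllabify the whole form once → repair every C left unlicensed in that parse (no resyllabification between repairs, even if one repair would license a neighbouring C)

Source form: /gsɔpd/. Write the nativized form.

gɔsɔpdɔ

Under (C)V(C), the unsyllabifiable consonants are /g/, /d/ (at most one coda consonant is licensed; onsets are limited to one consonant).
Inserting the epenthetic vowel yields /g/ → /gɔ/, /d/ → /dɔ/.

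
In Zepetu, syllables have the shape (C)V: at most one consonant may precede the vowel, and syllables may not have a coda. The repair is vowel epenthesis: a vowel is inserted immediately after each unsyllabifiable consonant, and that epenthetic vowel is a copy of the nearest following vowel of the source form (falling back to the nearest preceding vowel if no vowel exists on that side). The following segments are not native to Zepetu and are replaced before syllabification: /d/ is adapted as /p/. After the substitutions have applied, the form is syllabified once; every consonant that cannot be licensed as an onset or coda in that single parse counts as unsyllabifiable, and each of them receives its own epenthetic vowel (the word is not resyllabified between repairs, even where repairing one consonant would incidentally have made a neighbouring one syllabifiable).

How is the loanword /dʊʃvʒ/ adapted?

Substitution: /d/ → /p/, giving /pʊʃvʒ/.
Syllabifying with onset maximization leaves /ʃ/, /v/, /ʒ/ stranded (no codas are permitted; onsets are limited to one consonant).
Inserting the epenthetic vowel yields /ʃ/ → /ʃʊ/, /v/ → /vʊ/, /ʒ/ → /ʒʊ/.

pʊʃʊvʊʒʊ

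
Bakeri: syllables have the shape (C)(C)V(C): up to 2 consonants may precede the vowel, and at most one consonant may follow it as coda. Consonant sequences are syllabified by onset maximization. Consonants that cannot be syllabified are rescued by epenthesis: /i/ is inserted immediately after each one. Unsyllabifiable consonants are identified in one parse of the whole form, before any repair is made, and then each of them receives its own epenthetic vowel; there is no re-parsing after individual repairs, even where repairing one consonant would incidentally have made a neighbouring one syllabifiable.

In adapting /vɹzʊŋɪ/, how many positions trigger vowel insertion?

1

The unsyllabifiable consonants are /v/; each receives one epenthetic vowel.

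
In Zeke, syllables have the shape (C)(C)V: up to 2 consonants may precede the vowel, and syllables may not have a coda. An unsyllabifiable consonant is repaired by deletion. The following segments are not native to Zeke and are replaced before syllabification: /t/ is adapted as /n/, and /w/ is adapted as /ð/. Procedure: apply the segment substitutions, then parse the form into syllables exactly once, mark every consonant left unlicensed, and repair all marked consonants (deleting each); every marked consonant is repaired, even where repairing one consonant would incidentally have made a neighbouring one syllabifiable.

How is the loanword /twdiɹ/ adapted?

Substitution: /t/ → /n/, /w/ → /ð/, giving /nðdiɹ/.
Under (C)(C)V, the unsyllabifiable consonants are /n/, /ɹ/ (no codas are permitted; onsets may contain at most 2 consonants).
Each unlicensed consonant is deleted: /n/, /ɹ/.

ðdi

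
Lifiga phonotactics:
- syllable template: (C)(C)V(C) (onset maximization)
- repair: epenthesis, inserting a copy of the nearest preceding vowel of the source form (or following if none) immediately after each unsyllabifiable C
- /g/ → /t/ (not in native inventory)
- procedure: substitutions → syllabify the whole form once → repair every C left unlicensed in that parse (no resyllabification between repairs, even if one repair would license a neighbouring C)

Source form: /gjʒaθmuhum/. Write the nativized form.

tajʒaθmuhum

Substitution: /g/ → /t/, giving /tjʒaθmuhum/.
The consonants /t/ cannot be parsed into a legal (C)(C)V(C) syllable (at most one coda consonant is licensed; onsets may contain at most 2 consonants).
Each unlicensed consonant becomes the onset of a new syllable: /t/ → /ta/.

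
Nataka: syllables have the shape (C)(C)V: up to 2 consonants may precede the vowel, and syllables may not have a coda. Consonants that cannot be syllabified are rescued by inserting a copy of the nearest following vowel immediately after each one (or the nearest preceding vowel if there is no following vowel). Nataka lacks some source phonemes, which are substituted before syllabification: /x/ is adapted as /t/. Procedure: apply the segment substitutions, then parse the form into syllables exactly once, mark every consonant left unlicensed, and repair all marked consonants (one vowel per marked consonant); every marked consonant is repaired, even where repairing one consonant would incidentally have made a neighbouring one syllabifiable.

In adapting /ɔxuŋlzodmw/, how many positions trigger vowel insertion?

4

After substitution the input is /ɔtuŋlzodmw/.
The unsyllabifiable consonants are /ŋ/, /d/, /m/, /w/; each receives one epenthetic vowel.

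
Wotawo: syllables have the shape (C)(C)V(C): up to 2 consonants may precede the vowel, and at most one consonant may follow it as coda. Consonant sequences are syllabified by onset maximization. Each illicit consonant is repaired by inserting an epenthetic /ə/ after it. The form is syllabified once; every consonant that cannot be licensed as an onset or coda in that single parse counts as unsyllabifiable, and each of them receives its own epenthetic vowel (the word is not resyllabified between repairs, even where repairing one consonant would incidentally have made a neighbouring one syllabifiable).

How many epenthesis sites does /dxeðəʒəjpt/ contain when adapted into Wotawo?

2

The unsyllabifiable consonants are /p/, /t/; each receives one epenthetic vowel.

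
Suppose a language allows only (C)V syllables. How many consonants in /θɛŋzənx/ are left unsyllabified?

3

Under (C)V, the unsyllabifiable consonants are /ŋ/, /n/, /x/ (no codas are permitted; onsets are limited to one consonant).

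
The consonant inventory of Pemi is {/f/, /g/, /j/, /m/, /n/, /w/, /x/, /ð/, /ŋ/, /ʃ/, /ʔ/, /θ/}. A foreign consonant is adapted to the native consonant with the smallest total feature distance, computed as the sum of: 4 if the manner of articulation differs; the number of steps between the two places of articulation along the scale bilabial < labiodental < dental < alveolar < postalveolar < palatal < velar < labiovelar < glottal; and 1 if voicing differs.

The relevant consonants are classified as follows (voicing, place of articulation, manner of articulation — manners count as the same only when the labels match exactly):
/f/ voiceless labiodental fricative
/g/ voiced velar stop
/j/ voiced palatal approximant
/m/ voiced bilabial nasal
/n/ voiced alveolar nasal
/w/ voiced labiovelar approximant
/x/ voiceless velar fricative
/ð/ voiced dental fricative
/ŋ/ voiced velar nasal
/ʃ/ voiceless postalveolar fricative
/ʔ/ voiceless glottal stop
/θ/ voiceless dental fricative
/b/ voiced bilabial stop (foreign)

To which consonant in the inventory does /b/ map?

/m/ is closest: manner differs (stop→nasal, +4), place distance 0 (bilabial→bilabial), same voicing; total 4. Next closest is /f/ at distance 6.

m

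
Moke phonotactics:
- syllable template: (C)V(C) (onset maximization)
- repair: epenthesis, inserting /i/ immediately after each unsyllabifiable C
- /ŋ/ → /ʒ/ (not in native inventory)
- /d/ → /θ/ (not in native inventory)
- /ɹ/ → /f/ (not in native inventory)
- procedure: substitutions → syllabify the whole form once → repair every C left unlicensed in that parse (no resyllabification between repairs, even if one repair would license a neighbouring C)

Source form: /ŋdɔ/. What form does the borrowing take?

Substitution: /ŋ/ → /ʒ/, /d/ → /θ/, giving /ʒθɔ/.
Under (C)V(C), the unsyllabifiable consonants are /ʒ/ (at most one coda consonant is licensed; onsets are limited to one consonant).
Epenthesis after each stranded consonant: /ʒ/ → /ʒi/.

ʒiθɔ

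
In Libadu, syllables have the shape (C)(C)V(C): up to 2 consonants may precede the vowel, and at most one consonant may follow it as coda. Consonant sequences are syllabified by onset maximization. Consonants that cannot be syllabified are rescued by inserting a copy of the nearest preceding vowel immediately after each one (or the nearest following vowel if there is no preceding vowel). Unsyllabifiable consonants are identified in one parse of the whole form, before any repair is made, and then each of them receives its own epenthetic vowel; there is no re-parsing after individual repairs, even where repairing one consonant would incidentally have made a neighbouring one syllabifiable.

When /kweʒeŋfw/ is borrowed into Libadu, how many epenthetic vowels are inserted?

The unsyllabifiable consonants are /f/, /w/; each receives one epenthetic vowel.

2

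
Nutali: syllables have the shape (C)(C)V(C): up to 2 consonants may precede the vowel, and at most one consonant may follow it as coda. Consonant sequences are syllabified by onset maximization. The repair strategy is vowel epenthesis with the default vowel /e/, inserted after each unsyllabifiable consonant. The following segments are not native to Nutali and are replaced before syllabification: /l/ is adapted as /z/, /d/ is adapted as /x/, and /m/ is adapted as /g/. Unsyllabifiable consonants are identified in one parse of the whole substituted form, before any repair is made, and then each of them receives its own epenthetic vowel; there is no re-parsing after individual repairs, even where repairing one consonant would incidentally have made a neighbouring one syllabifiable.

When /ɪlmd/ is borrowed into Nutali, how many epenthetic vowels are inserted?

2

After substitution the input is /ɪzgx/.
The unsyllabifiable consonants are /g/, /x/; each receives one epenthetic vowel.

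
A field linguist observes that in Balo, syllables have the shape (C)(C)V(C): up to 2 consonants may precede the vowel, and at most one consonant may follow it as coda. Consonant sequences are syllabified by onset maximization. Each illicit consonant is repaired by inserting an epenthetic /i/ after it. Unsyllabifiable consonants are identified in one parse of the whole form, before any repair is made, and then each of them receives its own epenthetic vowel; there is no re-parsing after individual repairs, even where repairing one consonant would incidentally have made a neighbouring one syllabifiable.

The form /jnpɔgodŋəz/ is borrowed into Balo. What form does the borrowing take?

jinpɔgodŋəz

Syllabifying with onset maximization leaves /j/ stranded (at most one coda consonant is licensed; onsets may contain at most 2 consonants).
Inserting the epenthetic vowel yields /j/ → /ji/.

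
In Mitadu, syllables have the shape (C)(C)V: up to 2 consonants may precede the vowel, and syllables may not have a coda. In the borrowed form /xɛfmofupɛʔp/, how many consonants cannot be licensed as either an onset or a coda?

2

Syllabifying with onset maximization leaves /ʔ/, /p/ stranded (no codas are permitted; onsets may contain at most 2 consonants).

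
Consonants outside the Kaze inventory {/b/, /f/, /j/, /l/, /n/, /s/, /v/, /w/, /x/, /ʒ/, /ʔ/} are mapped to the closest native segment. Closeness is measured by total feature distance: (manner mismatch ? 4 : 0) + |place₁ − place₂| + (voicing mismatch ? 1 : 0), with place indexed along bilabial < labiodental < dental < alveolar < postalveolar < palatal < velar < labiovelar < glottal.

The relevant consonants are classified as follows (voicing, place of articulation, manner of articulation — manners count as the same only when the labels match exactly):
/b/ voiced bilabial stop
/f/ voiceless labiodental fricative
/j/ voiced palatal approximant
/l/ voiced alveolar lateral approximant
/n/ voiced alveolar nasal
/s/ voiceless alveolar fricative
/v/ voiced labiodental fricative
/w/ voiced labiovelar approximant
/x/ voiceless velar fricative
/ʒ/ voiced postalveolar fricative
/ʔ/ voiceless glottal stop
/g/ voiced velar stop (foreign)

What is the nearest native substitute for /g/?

ʔ

/ʔ/ is closest: same manner (stop), place distance 2 (velar→glottal), voicing differs (+1); total 3. Next closest is /j/ at distance 5.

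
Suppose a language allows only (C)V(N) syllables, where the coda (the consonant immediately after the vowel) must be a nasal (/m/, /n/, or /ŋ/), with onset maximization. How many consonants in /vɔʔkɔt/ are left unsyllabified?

2

Under (C)V(N), the unsyllabifiable consonants are /ʔ/, /t/ (only a nasal (/m/, /n/, or /ŋ/) is licensed in coda position; onsets are limited to one consonant).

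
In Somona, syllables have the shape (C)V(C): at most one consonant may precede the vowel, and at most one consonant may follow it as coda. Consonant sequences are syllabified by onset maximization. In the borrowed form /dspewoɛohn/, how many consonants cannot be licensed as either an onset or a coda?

Syllabifying with onset maximization leaves /d/, /s/, /n/ stranded (at most one coda consonant is licensed; onsets are limited to one consonant).

3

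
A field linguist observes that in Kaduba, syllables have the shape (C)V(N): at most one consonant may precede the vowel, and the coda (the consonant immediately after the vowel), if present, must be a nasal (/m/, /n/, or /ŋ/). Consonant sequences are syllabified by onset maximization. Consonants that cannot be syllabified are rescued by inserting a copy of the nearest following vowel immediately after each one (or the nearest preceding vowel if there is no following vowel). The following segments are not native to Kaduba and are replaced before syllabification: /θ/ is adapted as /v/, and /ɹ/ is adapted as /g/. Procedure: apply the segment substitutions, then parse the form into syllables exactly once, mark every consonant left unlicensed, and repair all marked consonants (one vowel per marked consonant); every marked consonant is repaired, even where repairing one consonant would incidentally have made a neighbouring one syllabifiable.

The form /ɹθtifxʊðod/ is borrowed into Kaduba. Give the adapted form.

givitifʊxʊðodo

Substitution: /ɹ/ → /g/, /θ/ → /v/, giving /gvtifxʊðod/.
Under (C)V(N), the unsyllabifiable consonants are /g/, /v/, /f/, /d/ (only a nasal (/m/, /n/, or /ŋ/) is licensed in coda position; onsets are limited to one consonant).
Inserting the epenthetic vowel yields /g/ → /gi/, /v/ → /vi/, /f/ → /fʊ/, /d/ → /do/.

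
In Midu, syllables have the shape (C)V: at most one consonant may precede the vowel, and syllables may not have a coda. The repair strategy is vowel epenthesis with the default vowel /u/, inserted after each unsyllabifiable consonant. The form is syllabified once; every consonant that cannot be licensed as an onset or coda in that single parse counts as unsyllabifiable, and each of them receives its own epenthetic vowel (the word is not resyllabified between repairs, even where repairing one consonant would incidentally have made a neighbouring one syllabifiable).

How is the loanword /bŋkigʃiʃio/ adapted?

buŋukiguʃiʃio

Under (C)V, the unsyllabifiable consonants are /b/, /ŋ/, /g/ (no codas are permitted; onsets are limited to one consonant).
Epenthesis after each stranded consonant: /b/ → /bu/, /ŋ/ → /ŋu/, /g/ → /gu/.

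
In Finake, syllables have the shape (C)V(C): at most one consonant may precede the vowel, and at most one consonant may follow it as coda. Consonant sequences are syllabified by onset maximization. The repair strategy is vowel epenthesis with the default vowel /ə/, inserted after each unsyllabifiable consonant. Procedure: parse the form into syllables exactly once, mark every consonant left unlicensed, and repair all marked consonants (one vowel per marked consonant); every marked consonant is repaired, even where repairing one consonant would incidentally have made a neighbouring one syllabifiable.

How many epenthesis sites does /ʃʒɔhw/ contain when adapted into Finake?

2

The unsyllabifiable consonants are /ʃ/, /w/; each receives one epenthetic vowel.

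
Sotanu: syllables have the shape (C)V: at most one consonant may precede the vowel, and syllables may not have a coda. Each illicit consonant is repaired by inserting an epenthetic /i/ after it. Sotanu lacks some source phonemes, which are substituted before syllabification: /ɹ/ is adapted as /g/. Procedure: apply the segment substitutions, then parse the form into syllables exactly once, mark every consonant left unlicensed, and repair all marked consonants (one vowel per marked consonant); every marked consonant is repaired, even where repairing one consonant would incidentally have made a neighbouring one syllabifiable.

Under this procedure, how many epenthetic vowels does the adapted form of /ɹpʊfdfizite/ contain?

After substitution the input is /gpʊfdfizite/.
The unsyllabifiable consonants are /g/, /f/, /d/; each receives one epenthetic vowel.

3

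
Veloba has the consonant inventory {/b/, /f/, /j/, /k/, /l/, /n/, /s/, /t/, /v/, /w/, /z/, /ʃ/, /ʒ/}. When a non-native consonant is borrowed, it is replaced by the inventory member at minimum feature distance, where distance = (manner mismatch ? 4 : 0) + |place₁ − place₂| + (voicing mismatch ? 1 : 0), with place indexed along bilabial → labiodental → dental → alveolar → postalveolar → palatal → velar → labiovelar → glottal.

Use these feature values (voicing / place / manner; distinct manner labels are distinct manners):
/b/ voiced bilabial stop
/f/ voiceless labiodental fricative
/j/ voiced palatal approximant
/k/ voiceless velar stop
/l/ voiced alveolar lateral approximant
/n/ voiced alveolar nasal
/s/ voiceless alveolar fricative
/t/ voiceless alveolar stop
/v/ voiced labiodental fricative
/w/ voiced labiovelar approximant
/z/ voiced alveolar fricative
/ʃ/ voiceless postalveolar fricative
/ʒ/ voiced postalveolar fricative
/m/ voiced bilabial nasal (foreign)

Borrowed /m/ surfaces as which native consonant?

n

/n/ is closest: same manner (nasal), place distance 3 (bilabial→alveolar), same voicing; total 3. Next closest is /b/ at distance 4.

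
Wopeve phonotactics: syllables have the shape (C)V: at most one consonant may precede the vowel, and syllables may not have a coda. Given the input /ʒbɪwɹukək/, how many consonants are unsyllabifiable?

3

Under (C)V, the unsyllabifiable consonants are /ʒ/, /w/, /k/ (no codas are permitted; onsets are limited to one consonant).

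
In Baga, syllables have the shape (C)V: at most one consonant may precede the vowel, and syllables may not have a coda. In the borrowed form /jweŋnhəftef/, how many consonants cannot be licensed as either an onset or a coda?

The consonants /j/, /ŋ/, /n/, /f/, /f/ cannot be parsed into a legal (C)V syllable (no codas are permitted; onsets are limited to one consonant).

5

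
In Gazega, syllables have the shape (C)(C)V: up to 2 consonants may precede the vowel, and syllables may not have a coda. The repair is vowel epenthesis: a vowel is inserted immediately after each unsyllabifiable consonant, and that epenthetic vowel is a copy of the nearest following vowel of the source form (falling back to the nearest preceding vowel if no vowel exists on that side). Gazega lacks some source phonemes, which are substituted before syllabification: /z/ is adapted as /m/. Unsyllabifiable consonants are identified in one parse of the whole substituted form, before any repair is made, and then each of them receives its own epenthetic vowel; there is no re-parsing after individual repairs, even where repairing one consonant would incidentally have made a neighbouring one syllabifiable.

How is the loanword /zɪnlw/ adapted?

mɪnɪlɪwɪ

Substitution: /z/ → /m/, giving /mɪnlw/.
Under (C)(C)V, the unsyllabifiable consonants are /n/, /l/, /w/ (no codas are permitted; onsets may contain at most 2 consonants).
Inserting the epenthetic vowel yields /n/ → /nɪ/, /l/ → /lɪ/, /w/ → /wɪ/.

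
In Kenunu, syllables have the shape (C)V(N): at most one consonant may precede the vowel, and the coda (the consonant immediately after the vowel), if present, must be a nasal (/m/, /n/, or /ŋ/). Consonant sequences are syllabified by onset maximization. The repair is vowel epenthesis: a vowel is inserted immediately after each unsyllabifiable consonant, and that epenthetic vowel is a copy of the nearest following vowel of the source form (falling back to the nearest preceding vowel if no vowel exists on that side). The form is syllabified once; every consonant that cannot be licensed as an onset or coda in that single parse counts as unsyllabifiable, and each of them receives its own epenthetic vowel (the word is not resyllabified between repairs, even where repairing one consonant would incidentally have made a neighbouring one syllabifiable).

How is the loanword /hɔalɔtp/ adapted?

hɔalɔtɔpɔ

Syllabifying with onset maximization leaves /t/, /p/ stranded (only a nasal (/m/, /n/, or /ŋ/) is licensed in coda position; onsets are limited to one consonant).
Epenthesis after each stranded consonant: /t/ → /tɔ/, /p/ → /pɔ/.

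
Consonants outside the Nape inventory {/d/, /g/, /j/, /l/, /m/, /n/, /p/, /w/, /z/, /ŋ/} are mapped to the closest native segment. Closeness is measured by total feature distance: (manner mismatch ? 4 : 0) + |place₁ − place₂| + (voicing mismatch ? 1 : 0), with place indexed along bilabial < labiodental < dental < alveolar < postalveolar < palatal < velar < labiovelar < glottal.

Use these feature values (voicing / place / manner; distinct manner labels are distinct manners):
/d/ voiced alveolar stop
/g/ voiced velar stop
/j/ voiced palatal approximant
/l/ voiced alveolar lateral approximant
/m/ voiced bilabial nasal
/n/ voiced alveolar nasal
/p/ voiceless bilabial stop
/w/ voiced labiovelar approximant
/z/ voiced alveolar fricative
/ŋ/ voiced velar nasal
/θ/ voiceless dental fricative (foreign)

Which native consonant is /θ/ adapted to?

z

/z/ is closest: same manner (fricative), place distance 1 (dental→alveolar), voicing differs (+1); total 2. Next closest is /d/ at distance 6.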